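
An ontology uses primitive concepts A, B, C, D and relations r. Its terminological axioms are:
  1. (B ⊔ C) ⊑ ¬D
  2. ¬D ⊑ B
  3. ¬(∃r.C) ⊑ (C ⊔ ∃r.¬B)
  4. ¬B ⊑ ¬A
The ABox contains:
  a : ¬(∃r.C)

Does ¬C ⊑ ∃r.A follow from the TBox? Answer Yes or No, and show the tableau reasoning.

No

1. ¬C ⊑ ∃r.A  ⇔  (¬C ⊓ ∀r.¬A) unsat w.r.t. T
   open: L(x₀) ⊇ {D, ¬A, ¬B, ¬C, ∀r.¬A, …} (+ ∃-successors)
2. Hence ¬C ⊑ ∃r.A: not entailed.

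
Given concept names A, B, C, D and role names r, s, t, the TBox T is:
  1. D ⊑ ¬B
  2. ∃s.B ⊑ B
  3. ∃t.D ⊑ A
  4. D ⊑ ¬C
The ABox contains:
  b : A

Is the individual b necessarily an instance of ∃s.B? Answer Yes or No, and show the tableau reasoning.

1. b : ∃s.B?  L(b) = {A} ∪ {∀s.¬B}
   open: L(b) ⊇ {A, ¬D, ∀s.¬B} — b ∉ ∃s.B possible
2. Hence b : ∃s.B: not entailed.

No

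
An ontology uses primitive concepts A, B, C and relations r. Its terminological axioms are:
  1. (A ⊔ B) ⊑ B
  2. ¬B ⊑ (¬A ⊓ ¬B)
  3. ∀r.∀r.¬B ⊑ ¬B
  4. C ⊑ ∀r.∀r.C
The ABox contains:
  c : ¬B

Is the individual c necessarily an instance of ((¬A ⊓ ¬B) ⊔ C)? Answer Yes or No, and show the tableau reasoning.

Yes

1. c : ((¬A ⊓ ¬B) ⊔ C)?  L(c) = {¬B} ∪ {((A ⊔ B) ⊓ ¬C)}
   clash {B, ¬B} at c — c ∈ ((¬A ⊓ ¬B) ⊔ C)
2. Hence c : ((¬A ⊓ ¬B) ⊔ C): entailed.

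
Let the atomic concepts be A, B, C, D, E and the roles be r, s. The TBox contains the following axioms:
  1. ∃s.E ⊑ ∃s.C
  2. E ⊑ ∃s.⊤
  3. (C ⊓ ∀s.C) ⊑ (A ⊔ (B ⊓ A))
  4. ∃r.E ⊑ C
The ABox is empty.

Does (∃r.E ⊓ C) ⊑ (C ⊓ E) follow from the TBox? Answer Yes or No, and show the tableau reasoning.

No

1. (∃r.E ⊓ C) ⊑ (C ⊓ E)  ⇔  ((∃r.E ⊓ C) ⊓ (¬C ⊔ ¬E)) unsat w.r.t. T
   open: L(x₀) ⊇ {C, ¬E, ∀s.¬E, ∃r.E, ∃s.¬C} (+ ∃-successors)
2. Hence (∃r.E ⊓ C) ⊑ (C ⊓ E): not entailed.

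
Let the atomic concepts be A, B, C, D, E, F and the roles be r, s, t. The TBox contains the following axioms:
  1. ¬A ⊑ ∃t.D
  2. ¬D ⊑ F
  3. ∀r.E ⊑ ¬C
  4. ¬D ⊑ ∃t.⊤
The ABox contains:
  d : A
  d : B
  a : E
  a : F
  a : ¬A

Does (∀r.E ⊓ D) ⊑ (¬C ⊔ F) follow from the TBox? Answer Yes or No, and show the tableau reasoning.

1. (∀r.E ⊓ D) ⊑ (¬C ⊔ F)  ⇔  ((∀r.E ⊓ D) ⊓ (C ⊓ ¬F)) unsat w.r.t. T
   all branches close; clash {C, ¬C} at x₀
2. Hence (∀r.E ⊓ D) ⊑ (¬C ⊔ F): entailed.

Yes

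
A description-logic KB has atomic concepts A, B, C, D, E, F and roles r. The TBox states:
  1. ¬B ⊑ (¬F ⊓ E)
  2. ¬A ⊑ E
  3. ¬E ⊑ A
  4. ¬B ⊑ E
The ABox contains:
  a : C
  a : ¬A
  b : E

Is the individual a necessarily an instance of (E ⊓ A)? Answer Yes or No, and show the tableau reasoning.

No

1. a : (E ⊓ A)?  L(a) = {C, ¬A} ∪ {(¬E ⊔ ¬A)}
   apply at a: ¬A⊑E
   open: L(a) ⊇ {B, C, E, ¬A} — a ∉ (E ⊓ A) possible
2. Hence a : (E ⊓ A): not entailed.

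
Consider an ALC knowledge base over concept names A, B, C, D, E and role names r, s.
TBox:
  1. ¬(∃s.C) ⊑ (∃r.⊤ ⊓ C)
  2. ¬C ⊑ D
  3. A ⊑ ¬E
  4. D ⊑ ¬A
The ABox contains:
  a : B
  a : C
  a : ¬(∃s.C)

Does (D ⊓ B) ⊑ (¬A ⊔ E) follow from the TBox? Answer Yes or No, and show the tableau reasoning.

Yes

1. (D ⊓ B) ⊑ (¬A ⊔ E)  ⇔  ((D ⊓ B) ⊓ (A ⊓ ¬E)) unsat w.r.t. T
   all branches close; clash {A, ¬A} at x₀
2. Hence (D ⊓ B) ⊑ (¬A ⊔ E): entailed.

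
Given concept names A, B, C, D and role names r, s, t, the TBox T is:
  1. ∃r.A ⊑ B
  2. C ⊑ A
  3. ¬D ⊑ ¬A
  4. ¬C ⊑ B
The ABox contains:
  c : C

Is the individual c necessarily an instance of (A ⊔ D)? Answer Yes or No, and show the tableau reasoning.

1. c : (A ⊔ D)?  L(c) = {C} ∪ {(¬A ⊓ ¬D)}
   clash {A, ¬A} at c — c ∈ (A ⊔ D)
2. Hence c : (A ⊔ D): entailed.

Yes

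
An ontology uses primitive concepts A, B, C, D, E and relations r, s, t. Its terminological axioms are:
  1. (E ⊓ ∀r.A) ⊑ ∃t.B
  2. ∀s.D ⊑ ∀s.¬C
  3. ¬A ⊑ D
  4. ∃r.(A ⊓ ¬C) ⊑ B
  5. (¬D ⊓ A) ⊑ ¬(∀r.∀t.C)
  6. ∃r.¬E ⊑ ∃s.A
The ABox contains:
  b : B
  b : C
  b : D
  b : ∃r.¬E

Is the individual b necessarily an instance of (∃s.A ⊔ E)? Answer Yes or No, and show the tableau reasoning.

1. b : (∃s.A ⊔ E)?  L(b) = {B, C, D, ∃r.¬E} ∪ {(∀s.¬A ⊓ ¬E)}
   clash {A, ¬A} at an ∃-successor — b ∈ (∃s.A ⊔ E)
2. Hence b : (∃s.A ⊔ E): entailed.

Yes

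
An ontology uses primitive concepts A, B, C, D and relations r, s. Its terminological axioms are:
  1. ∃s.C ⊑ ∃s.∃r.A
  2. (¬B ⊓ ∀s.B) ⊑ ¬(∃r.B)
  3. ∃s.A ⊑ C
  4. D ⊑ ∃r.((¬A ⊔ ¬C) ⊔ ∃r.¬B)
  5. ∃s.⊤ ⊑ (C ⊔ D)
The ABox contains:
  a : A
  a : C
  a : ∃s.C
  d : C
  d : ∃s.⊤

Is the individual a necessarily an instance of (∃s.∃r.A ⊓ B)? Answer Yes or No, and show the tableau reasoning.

1. a : (∃s.∃r.A ⊓ B)?  L(a) = {A, C, ∃s.C} ∪ {(∀s.∀r.¬A ⊔ ¬B)}
   apply at a: ∃s.C⊑∃s.∃r.A
   open: L(a) ⊇ {A, C, ¬B, ¬D, ∃s.C, …} (+ ∃-successors) — a ∉ (∃s.∃r.A ⊓ B) possible
2. Hence a : (∃s.∃r.A ⊓ B): not entailed.

No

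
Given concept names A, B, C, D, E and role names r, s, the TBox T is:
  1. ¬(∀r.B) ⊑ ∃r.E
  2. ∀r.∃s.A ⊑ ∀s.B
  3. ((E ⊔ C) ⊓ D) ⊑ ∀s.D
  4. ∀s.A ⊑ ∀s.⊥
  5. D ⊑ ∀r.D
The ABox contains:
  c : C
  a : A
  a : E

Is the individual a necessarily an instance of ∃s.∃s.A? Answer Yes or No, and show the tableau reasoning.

No

1. a : ∃s.∃s.A?  L(a) = {A, E} ∪ {∀s.∀s.¬A}
   open: L(a) ⊇ {A, E, ¬D, ∀r.B, ∀s.∀s.¬A, …} (+ ∃-successors) — a ∉ ∃s.∃s.A possible
2. Hence a : ∃s.∃s.A: not entailed.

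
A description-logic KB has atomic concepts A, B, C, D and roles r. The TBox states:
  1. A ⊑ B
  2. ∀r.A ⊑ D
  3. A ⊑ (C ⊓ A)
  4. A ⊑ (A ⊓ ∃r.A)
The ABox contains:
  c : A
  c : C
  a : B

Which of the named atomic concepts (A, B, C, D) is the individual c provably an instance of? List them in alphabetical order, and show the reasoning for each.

{A, B, C}

1. c : A?  L(c) = {A, C} ∪ {¬A}
   clash {A, ¬A} at c — c ∈ A
2. c : B?  L(c) = {A, C} ∪ {¬B}
   clash {B, ¬B} at c — c ∈ B
3. c : C?  L(c) = {A, C} ∪ {¬C}
   clash {C, ¬C} at c — c ∈ C
4. c : D?  L(c) = {A, C} ∪ {¬D}
   apply at c: A⊑B; A⊑(C ⊓ A); A⊑(A ⊓ ∃r.A)
   open: L(c) ⊇ {A, B, C, ¬D, ∃r.A, …} (+ ∃-successors) — c ∉ D possible
5. Entailed for c: {A, B, C}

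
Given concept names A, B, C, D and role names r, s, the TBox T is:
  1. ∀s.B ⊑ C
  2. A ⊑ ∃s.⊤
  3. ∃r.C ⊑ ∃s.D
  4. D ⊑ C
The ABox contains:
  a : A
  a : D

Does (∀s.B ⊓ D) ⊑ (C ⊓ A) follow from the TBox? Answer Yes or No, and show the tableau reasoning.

1. (∀s.B ⊓ D) ⊑ (C ⊓ A)  ⇔  ((∀s.B ⊓ D) ⊓ (¬C ⊔ ¬A)) unsat w.r.t. T
   apply at x₀: ∀s.B⊑C; D⊑C
   open: L(x₀) ⊇ {C, D, ¬A, ∀r.¬C, ∀s.B}
2. Hence (∀s.B ⊓ D) ⊑ (C ⊓ A): not entailed.

No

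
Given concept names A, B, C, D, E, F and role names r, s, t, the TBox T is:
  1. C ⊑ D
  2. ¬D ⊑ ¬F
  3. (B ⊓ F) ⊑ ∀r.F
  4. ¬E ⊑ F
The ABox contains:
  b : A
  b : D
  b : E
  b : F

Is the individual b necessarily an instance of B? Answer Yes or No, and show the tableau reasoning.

1. b : B?  L(b) = {A, D, E, F} ∪ {¬B}
   open: L(b) ⊇ {A, D, E, F, ¬B} — b ∉ B possible
2. Hence b : B: not entailed.

No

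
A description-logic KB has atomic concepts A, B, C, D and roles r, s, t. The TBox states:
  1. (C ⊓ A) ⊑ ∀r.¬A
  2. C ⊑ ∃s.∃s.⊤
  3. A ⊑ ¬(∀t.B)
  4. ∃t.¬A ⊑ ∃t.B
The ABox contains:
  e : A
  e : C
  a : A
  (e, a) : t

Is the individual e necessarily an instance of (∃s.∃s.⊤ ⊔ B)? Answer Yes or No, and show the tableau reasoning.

1. e : (∃s.∃s.⊤ ⊔ B)?  L(e) = {A, C} ∪ {(∀s.∀s.⊥ ⊓ ¬B)}
   clash ⊥ at an ∃-successor — e ∈ (∃s.∃s.⊤ ⊔ B)
2. Hence e : (∃s.∃s.⊤ ⊔ B): entailed.

Yes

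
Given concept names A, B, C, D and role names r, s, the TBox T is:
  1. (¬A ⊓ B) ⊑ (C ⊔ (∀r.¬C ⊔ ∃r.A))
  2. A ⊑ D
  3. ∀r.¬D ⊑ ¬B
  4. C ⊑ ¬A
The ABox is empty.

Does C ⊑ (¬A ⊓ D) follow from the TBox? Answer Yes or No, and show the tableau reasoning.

1. C ⊑ (¬A ⊓ D)  ⇔  (C ⊓ (A ⊔ ¬D)) unsat w.r.t. T
   apply at x₀: C⊑¬A
   open: L(x₀) ⊇ {C, ¬A, ¬B, ¬D, ∃r.D} (+ ∃-successors)
2. Hence C ⊑ (¬A ⊓ D): not entailed.

No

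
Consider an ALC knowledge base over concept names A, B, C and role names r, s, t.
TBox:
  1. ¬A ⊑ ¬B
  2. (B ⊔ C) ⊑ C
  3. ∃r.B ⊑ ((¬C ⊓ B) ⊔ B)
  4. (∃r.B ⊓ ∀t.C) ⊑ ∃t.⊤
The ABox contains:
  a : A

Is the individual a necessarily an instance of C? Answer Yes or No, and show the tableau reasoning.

1. a : C?  L(a) = {A} ∪ {¬C}
   open: L(a) ⊇ {A, ¬B, ¬C, ∀r.¬B} — a ∉ C possible
2. Hence a : C: not entailed.

No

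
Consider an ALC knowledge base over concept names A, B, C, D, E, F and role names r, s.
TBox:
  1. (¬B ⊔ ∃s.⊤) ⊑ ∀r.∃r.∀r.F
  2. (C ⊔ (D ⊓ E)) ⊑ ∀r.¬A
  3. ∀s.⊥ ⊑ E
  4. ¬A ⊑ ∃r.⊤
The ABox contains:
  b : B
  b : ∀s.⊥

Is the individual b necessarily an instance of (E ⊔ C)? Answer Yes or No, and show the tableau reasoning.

Yes

1. b : (E ⊔ C)?  L(b) = {B, ∀s.⊥} ∪ {(¬E ⊓ ¬C)}
   clash {E, ¬E} at b — b ∈ (E ⊔ C)
2. Hence b : (E ⊔ C): entailed.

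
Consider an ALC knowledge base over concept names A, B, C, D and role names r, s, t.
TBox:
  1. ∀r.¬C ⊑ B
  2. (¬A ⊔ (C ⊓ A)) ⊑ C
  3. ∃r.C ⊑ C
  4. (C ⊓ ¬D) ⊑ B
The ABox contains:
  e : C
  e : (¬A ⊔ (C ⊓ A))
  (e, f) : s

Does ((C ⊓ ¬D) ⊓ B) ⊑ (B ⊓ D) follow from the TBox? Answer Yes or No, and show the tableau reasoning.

No

1. ((C ⊓ ¬D) ⊓ B) ⊑ (B ⊓ D)  ⇔  (((C ⊓ ¬D) ⊓ B) ⊓ (¬B ⊔ ¬D)) unsat w.r.t. T
   open: L(x₀) ⊇ {B, C, ¬D}
2. Hence ((C ⊓ ¬D) ⊓ B) ⊑ (B ⊓ D): not entailed.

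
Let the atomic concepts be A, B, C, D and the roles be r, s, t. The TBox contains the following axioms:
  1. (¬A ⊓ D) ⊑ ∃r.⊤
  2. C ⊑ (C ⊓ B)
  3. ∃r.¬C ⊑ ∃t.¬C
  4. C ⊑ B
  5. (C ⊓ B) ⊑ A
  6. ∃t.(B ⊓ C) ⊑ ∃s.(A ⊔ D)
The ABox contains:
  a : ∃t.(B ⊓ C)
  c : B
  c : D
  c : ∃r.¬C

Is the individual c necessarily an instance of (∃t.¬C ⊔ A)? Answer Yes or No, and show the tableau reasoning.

1. c : (∃t.¬C ⊔ A)?  L(c) = {B, D, ∃r.¬C} ∪ {(∀t.C ⊓ ¬A)}
   clash {A, ¬A} at c — c ∈ (∃t.¬C ⊔ A)
2. Hence c : (∃t.¬C ⊔ A): entailed.

Yes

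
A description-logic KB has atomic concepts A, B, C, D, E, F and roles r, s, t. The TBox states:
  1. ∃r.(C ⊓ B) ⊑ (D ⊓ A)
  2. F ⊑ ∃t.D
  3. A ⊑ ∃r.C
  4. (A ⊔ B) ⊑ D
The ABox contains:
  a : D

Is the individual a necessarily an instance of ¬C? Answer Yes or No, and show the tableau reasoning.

No

1. a : ¬C?  L(a) = {D} ∪ {C}
   open: L(a) ⊇ {C, D, ¬A, ¬F, ∀r.(¬C ⊔ ¬B)} — a ∉ ¬C possible
2. Hence a : ¬C: not entailed.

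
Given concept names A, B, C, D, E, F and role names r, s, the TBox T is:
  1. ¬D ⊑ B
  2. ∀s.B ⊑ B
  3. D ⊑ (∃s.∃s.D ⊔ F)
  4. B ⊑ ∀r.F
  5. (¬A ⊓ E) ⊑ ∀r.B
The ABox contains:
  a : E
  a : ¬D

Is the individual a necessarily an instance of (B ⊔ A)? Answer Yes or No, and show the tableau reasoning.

Yes

1. a : (B ⊔ A)?  L(a) = {E, ¬D} ∪ {(¬B ⊓ ¬A)}
   clash {B, ¬B} at a — a ∈ (B ⊔ A)
2. Hence a : (B ⊔ A): entailed.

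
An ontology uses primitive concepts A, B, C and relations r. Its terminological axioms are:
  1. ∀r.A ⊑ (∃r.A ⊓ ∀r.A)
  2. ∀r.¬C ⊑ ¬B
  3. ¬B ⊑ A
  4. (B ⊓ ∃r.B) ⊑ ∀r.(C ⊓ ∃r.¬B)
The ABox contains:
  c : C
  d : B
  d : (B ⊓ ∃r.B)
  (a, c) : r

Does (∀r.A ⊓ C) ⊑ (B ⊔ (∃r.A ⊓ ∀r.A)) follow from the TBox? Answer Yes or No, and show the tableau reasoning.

Yes

1. (∀r.A ⊓ C) ⊑ (B ⊔ (∃r.A ⊓ ∀r.A))  ⇔  ((∀r.A ⊓ C) ⊓ (¬B ⊓ (∀r.¬A ⊔ ∃r.¬A))) unsat w.r.t. T
   all branches close; clash {A, ¬A} at an ∃-successor
2. Hence (∀r.A ⊓ C) ⊑ (B ⊔ (∃r.A ⊓ ∀r.A)): entailed.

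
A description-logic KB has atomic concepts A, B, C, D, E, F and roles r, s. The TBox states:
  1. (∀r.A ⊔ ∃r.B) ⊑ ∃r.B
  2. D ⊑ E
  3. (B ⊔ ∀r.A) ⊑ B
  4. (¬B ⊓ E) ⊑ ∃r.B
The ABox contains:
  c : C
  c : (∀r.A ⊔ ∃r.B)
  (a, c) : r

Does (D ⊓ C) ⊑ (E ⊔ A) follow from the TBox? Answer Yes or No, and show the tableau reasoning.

1. (D ⊓ C) ⊑ (E ⊔ A)  ⇔  ((D ⊓ C) ⊓ (¬E ⊓ ¬A)) unsat w.r.t. T
   all branches close; clash {E, ¬E} at x₀
2. Hence (D ⊓ C) ⊑ (E ⊔ A): entailed.

Yes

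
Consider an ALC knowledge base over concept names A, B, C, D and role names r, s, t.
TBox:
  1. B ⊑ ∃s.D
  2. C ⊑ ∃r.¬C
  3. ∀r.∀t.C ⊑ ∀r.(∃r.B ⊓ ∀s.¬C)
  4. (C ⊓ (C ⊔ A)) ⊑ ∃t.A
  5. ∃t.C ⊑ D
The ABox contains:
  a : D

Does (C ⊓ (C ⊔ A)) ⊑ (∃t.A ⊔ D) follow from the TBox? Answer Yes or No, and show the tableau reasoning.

Yes

1. (C ⊓ (C ⊔ A)) ⊑ (∃t.A ⊔ D)  ⇔  ((C ⊓ (C ⊔ A)) ⊓ (∀t.¬A ⊓ ¬D)) unsat w.r.t. T
   all branches close; clash {D, ¬D} at x₀
2. Hence (C ⊓ (C ⊔ A)) ⊑ (∃t.A ⊔ D): entailed.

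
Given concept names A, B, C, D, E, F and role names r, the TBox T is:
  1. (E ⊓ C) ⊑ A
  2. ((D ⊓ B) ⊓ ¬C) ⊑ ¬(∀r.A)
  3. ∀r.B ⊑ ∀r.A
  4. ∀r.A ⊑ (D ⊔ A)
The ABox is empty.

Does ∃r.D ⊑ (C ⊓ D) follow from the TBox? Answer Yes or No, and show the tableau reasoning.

No

1. ∃r.D ⊑ (C ⊓ D)  ⇔  (∃r.D ⊓ (¬C ⊔ ¬D)) unsat w.r.t. T
   open: L(x₀) ⊇ {¬C, ∃r.D, ∃r.¬A, ∃r.¬B} (+ ∃-successors)
2. Hence ∃r.D ⊑ (C ⊓ D): not entailed.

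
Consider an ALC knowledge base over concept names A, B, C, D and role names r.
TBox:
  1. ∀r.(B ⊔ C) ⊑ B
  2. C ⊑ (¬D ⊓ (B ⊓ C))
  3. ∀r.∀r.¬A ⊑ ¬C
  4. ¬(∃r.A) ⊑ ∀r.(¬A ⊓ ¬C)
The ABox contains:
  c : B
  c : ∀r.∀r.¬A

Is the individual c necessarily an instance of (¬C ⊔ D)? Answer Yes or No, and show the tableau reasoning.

Yes

1. c : (¬C ⊔ D)?  L(c) = {B, ∀r.∀r.¬A} ∪ {(C ⊓ ¬D)}
   clash {C, ¬C} at c — c ∈ (¬C ⊔ D)
2. Hence c : (¬C ⊔ D): entailed.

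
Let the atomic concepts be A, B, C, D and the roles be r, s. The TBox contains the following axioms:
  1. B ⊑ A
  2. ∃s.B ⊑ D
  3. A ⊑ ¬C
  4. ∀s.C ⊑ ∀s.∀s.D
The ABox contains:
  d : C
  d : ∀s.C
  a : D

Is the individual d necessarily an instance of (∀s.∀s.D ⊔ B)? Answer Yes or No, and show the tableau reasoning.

Yes

1. d : (∀s.∀s.D ⊔ B)?  L(d) = {C, ∀s.C} ∪ {(∃s.∃s.¬D ⊓ ¬B)}
   clash {C, ¬C} at d — d ∈ (∀s.∀s.D ⊔ B)
2. Hence d : (∀s.∀s.D ⊔ B): entailed.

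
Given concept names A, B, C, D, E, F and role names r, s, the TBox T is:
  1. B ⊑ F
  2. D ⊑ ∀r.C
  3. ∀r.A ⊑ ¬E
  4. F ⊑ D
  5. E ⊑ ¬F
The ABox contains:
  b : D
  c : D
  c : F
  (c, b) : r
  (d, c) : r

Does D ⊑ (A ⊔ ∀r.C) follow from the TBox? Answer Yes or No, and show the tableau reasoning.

1. D ⊑ (A ⊔ ∀r.C)  ⇔  (D ⊓ (¬A ⊓ ∃r.¬C)) unsat w.r.t. T
   all branches close; clash {F, ¬F} at x₀
2. Hence D ⊑ (A ⊔ ∀r.C): entailed.

Yes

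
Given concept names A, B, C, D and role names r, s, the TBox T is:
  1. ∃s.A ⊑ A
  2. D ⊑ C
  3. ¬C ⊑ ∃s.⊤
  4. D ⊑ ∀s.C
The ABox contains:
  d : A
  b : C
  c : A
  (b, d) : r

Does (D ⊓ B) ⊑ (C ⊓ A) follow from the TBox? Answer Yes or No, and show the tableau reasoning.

No

1. (D ⊓ B) ⊑ (C ⊓ A)  ⇔  ((D ⊓ B) ⊓ (¬C ⊔ ¬A)) unsat w.r.t. T
   apply at x₀: D⊑C; D⊑∀s.C
   open: L(x₀) ⊇ {B, C, D, ¬A, ∀s.C, …}
2. Hence (D ⊓ B) ⊑ (C ⊓ A): not entailed.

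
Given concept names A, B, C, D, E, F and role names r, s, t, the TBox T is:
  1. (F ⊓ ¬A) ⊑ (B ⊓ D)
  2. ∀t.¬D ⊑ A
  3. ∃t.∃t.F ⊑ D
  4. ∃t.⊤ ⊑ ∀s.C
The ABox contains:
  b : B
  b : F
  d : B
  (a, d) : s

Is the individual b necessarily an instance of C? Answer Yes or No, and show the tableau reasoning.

No

1. b : C?  L(b) = {B, F} ∪ {¬C}
   open: L(b) ⊇ {A, B, F, ¬C, ∀t.∀t.¬F, …} — b ∉ C possible
2. Hence b : C: not entailed.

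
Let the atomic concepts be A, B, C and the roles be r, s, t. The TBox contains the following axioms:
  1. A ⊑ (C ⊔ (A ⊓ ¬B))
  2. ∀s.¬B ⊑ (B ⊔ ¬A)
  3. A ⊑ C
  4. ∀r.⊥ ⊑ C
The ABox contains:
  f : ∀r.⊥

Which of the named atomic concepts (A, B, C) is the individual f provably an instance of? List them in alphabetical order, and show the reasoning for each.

1. f : A?  L(f) = {∀r.⊥} ∪ {¬A}
   apply at f: ∀r.⊥⊑C
   open: L(f) ⊇ {C, ¬A, ∀r.⊥, ∃s.B} (+ ∃-successors) — f ∉ A possible
2. f : B?  L(f) = {∀r.⊥} ∪ {¬B}
   apply at f: ∀r.⊥⊑C
   open: L(f) ⊇ {C, ¬A, ¬B, ∀r.⊥, ∃s.B} (+ ∃-successors) — f ∉ B possible
3. f : C?  L(f) = {∀r.⊥} ∪ {¬C}
   clash {C, ¬C} at f — f ∈ C
4. Entailed for f: {C}

{C}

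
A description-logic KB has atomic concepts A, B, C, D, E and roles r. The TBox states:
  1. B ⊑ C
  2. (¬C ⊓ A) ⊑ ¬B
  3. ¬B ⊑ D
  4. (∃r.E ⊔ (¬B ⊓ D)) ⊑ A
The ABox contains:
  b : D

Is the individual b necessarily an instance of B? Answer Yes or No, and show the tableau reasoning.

No

1. b : B?  L(b) = {D} ∪ {¬B}
   open: L(b) ⊇ {A, D, ¬B} — b ∉ B possible
2. Hence b : B: not entailed.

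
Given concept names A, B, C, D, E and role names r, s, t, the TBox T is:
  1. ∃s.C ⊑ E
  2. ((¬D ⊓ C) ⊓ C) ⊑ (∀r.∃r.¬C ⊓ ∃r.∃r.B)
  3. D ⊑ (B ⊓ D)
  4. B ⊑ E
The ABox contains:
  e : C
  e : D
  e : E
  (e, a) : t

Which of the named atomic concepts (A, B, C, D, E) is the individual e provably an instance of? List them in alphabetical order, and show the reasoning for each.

{B, C, D, E}

1. e : A?  L(e) = {C, D, E} ∪ {¬A}
   apply at e: D⊑(B ⊓ D)
   open: L(e) ⊇ {B, C, D, E, ¬A} — e ∉ A possible
2. e : B?  L(e) = {C, D, E} ∪ {¬B}
   clash {B, ¬B} at e — e ∈ B
3. e : C?  L(e) = {C, D, E} ∪ {¬C}
   clash {C, ¬C} at e — e ∈ C
4. e : D?  L(e) = {C, D, E} ∪ {¬D}
   clash {D, ¬D} at e — e ∈ D
5. e : E?  L(e) = {C, D, E} ∪ {¬E}
   clash {E, ¬E} at e — e ∈ E
6. Entailed for e: {B, C, D, E}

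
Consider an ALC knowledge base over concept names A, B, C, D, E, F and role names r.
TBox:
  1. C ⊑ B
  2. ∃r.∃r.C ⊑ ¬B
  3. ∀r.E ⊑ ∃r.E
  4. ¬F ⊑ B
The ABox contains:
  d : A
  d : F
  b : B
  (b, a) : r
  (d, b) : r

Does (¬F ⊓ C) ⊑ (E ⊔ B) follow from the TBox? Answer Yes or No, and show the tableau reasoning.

1. (¬F ⊓ C) ⊑ (E ⊔ B)  ⇔  ((¬F ⊓ C) ⊓ (¬E ⊓ ¬B)) unsat w.r.t. T
   all branches close; clash {B, ¬B} at x₀
2. Hence (¬F ⊓ C) ⊑ (E ⊔ B): entailed.

Yes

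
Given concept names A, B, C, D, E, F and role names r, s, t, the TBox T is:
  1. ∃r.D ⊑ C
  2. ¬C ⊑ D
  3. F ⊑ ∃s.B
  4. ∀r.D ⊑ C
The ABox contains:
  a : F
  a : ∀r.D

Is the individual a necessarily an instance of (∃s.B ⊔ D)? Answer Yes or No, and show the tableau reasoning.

Yes

1. a : (∃s.B ⊔ D)?  L(a) = {F, ∀r.D} ∪ {(∀s.¬B ⊓ ¬D)}
   clash {D, ¬D} at a — a ∈ (∃s.B ⊔ D)
2. Hence a : (∃s.B ⊔ D): entailed.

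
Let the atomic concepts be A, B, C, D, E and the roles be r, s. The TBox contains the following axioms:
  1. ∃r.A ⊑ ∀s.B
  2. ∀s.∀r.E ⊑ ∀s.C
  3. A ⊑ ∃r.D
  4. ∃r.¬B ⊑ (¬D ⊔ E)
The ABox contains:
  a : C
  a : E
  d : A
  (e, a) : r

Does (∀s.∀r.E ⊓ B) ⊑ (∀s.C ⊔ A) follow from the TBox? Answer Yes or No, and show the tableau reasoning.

Yes

1. (∀s.∀r.E ⊓ B) ⊑ (∀s.C ⊔ A)  ⇔  ((∀s.∀r.E ⊓ B) ⊓ (∃s.¬C ⊓ ¬A)) unsat w.r.t. T
   all branches close; clash {C, ¬C} at an ∃-successor
2. Hence (∀s.∀r.E ⊓ B) ⊑ (∀s.C ⊔ A): entailed.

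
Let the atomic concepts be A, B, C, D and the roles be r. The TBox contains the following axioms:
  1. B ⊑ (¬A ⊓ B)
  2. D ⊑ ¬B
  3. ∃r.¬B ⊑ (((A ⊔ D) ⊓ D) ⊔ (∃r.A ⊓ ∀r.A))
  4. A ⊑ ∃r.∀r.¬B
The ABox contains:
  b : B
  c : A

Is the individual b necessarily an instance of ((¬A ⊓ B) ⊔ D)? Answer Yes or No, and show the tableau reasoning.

Yes

1. b : ((¬A ⊓ B) ⊔ D)?  L(b) = {B} ∪ {((A ⊔ ¬B) ⊓ ¬D)}
   clash {B, ¬B} at b — b ∈ ((¬A ⊓ B) ⊔ D)
2. Hence b : ((¬A ⊓ B) ⊔ D): entailed.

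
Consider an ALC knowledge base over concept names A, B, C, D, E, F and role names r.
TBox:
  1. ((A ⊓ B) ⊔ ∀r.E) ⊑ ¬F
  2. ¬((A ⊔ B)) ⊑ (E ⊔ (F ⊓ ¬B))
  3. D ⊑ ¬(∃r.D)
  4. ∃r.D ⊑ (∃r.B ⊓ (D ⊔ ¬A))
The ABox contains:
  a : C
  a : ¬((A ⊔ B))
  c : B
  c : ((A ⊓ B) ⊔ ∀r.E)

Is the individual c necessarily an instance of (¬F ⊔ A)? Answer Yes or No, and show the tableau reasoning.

1. c : (¬F ⊔ A)?  L(c) = {B, ((A ⊓ B) ⊔ ∀r.E)} ∪ {(F ⊓ ¬A)}
   clash {F, ¬F} at c — c ∈ (¬F ⊔ A)
2. Hence c : (¬F ⊔ A): entailed.

Yes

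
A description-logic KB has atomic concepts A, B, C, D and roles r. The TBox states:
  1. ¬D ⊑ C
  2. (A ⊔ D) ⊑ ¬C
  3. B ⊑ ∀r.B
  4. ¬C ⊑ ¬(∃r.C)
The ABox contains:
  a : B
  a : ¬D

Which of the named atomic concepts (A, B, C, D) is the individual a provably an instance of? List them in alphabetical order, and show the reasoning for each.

{B, C}

1. a : A?  L(a) = {B, ¬D} ∪ {¬A}
   apply at a: ¬D⊑C; B⊑∀r.B
   open: L(a) ⊇ {B, C, ¬A, ¬D, ∀r.B} — a ∉ A possible
2. a : B?  L(a) = {B, ¬D} ∪ {¬B}
   clash {B, ¬B} at a — a ∈ B
3. a : C?  L(a) = {B, ¬D} ∪ {¬C}
   clash {C, ¬C} at a — a ∈ C
4. a : D?  L(a) = {B, ¬D} ∪ {¬D}
   apply at a: ¬D⊑C; B⊑∀r.B
   open: L(a) ⊇ {B, C, ¬A, ¬D, ∀r.B} — a ∉ D possible
5. Entailed for a: {B, C}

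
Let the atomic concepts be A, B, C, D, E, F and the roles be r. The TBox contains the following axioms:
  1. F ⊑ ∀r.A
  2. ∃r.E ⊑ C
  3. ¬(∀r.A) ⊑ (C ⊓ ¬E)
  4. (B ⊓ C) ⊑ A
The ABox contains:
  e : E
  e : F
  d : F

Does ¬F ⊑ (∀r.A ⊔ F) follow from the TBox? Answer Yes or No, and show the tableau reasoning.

1. ¬F ⊑ (∀r.A ⊔ F)  ⇔  (¬F ⊓ (∃r.¬A ⊓ ¬F)) unsat w.r.t. T
   apply at x₀: ¬(∀r.A)⊑(C ⊓ ¬E)
   open: L(x₀) ⊇ {C, ¬B, ¬E, ¬F, ∃r.¬A} (+ ∃-successors)
2. Hence ¬F ⊑ (∀r.A ⊔ F): not entailed.

No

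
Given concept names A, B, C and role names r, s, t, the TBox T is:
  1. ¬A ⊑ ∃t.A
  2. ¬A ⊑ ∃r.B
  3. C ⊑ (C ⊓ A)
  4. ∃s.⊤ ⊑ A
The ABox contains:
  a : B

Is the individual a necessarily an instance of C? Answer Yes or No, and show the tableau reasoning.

No

1. a : C?  L(a) = {B} ∪ {¬C}
   open: L(a) ⊇ {A, B, ¬C} — a ∉ C possible
2. Hence a : C: not entailed.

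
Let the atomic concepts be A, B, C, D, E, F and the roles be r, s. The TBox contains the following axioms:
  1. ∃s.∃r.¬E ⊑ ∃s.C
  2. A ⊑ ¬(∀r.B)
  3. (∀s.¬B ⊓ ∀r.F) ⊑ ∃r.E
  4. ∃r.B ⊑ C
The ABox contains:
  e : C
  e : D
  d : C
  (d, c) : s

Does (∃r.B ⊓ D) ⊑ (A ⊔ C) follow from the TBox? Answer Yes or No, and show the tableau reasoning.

Yes

1. (∃r.B ⊓ D) ⊑ (A ⊔ C)  ⇔  ((∃r.B ⊓ D) ⊓ (¬A ⊓ ¬C)) unsat w.r.t. T
   all branches close; clash {C, ¬C} at x₀
2. Hence (∃r.B ⊓ D) ⊑ (A ⊔ C): entailed.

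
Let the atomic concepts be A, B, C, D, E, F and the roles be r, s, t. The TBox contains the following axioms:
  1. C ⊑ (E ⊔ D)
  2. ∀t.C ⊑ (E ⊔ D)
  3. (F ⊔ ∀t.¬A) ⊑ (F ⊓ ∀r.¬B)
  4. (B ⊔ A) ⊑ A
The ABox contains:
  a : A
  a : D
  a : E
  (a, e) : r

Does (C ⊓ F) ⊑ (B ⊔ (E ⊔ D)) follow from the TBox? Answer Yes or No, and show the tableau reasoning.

1. (C ⊓ F) ⊑ (B ⊔ (E ⊔ D))  ⇔  ((C ⊓ F) ⊓ (¬B ⊓ (¬E ⊓ ¬D))) unsat w.r.t. T
   all branches close; clash {D, ¬D} at x₀
2. Hence (C ⊓ F) ⊑ (B ⊔ (E ⊔ D)): entailed.

Yes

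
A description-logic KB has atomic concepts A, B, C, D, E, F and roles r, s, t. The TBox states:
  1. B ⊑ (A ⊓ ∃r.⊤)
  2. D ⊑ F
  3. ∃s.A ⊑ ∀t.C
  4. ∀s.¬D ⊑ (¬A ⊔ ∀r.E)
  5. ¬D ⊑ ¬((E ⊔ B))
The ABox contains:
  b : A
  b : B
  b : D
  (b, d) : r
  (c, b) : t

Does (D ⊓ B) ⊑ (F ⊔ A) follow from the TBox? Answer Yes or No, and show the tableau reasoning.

1. (D ⊓ B) ⊑ (F ⊔ A)  ⇔  ((D ⊓ B) ⊓ (¬F ⊓ ¬A)) unsat w.r.t. T
   all branches close; clash {F, ¬F} at x₀
2. Hence (D ⊓ B) ⊑ (F ⊔ A): entailed.

Yes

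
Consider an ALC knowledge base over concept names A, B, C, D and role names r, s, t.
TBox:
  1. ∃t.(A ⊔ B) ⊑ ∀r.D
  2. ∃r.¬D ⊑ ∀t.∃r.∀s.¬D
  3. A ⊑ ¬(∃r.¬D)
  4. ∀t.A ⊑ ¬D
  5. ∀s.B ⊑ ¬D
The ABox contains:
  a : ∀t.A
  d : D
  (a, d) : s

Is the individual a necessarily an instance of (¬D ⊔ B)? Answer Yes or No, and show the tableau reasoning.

Yes

1. a : (¬D ⊔ B)?  L(a) = {∀t.A} ∪ {(D ⊓ ¬B)}
   clash {D, ¬D} at a — a ∈ (¬D ⊔ B)
2. Hence a : (¬D ⊔ B): entailed.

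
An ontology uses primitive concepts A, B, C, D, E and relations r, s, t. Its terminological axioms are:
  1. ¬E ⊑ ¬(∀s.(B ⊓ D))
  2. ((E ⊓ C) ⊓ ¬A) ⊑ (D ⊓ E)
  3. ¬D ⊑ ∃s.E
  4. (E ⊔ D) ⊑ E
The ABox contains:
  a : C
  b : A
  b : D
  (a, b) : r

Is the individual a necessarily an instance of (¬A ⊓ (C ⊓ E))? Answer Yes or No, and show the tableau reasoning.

No

1. a : (¬A ⊓ (C ⊓ E))?  L(a) = {C} ∪ {(A ⊔ (¬C ⊔ ¬E))}
   open: L(a) ⊇ {A, C, D, E} — a ∉ (¬A ⊓ (C ⊓ E)) possible
2. Hence a : (¬A ⊓ (C ⊓ E)): not entailed.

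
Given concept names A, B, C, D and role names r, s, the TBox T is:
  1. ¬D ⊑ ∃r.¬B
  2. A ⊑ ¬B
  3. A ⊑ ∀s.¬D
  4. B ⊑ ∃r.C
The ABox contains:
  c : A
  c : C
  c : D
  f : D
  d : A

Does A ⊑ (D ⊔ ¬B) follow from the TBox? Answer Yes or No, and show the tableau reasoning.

Yes

1. A ⊑ (D ⊔ ¬B)  ⇔  (A ⊓ (¬D ⊓ B)) unsat w.r.t. T
   all branches close; clash {B, ¬B} at x₀
2. Hence A ⊑ (D ⊔ ¬B): entailed.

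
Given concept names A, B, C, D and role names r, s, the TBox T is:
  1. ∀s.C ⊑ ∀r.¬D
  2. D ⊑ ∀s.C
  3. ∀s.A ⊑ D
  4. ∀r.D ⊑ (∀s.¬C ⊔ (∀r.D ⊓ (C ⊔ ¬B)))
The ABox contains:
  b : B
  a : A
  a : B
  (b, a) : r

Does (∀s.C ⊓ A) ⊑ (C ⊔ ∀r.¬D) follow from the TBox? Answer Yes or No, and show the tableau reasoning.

Yes

1. (∀s.C ⊓ A) ⊑ (C ⊔ ∀r.¬D)  ⇔  ((∀s.C ⊓ A) ⊓ (¬C ⊓ ∃r.D)) unsat w.r.t. T
   all branches close; clash {D, ¬D} at an ∃-successor
2. Hence (∀s.C ⊓ A) ⊑ (C ⊔ ∀r.¬D): entailed.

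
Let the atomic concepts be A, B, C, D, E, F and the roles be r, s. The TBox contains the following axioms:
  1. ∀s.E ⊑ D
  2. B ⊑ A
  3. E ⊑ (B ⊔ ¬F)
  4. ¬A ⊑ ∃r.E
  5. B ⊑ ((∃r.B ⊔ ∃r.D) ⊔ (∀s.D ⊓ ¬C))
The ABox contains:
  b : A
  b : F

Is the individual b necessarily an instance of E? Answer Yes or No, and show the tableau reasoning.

1. b : E?  L(b) = {A, F} ∪ {¬E}
   open: L(b) ⊇ {A, F, ¬B, ¬E, ∃s.¬E} (+ ∃-successors) — b ∉ E possible
2. Hence b : E: not entailed.

No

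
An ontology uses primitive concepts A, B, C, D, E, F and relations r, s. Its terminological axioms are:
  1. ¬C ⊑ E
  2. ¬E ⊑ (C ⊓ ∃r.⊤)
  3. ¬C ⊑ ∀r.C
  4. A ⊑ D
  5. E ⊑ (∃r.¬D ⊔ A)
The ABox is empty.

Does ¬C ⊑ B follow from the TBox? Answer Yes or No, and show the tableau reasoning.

1. ¬C ⊑ B  ⇔  (¬C ⊓ ¬B) unsat w.r.t. T
   apply at x₀: ¬C⊑E; ¬C⊑∀r.C
   open: L(x₀) ⊇ {E, ¬A, ¬B, ¬C, ∀r.C, …} (+ ∃-successors)
2. Hence ¬C ⊑ B: not entailed.

No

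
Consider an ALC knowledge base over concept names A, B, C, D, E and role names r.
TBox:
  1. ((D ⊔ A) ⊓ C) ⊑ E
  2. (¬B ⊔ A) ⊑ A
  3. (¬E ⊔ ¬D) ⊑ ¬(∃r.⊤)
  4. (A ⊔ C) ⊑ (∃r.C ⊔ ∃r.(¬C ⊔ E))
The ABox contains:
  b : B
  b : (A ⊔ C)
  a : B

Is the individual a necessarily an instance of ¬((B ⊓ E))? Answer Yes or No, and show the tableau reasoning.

1. a : ¬((B ⊓ E))?  L(a) = {B} ∪ {(B ⊓ E)}
   open: L(a) ⊇ {B, D, E, ¬A, ¬C} — a ∉ ¬((B ⊓ E)) possible
2. Hence a : ¬((B ⊓ E)): not entailed.

No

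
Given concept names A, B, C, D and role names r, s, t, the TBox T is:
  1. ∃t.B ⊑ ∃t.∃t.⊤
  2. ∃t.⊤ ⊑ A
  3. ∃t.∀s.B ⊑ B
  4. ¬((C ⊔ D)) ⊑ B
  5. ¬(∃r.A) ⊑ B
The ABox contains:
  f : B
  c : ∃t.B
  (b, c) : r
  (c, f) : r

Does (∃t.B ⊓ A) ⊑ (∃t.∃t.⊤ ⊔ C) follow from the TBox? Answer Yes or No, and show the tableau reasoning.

Yes

1. (∃t.B ⊓ A) ⊑ (∃t.∃t.⊤ ⊔ C)  ⇔  ((∃t.B ⊓ A) ⊓ (∀t.∀t.⊥ ⊓ ¬C)) unsat w.r.t. T
   all branches close; clash ⊥ at an ∃-successor
2. Hence (∃t.B ⊓ A) ⊑ (∃t.∃t.⊤ ⊔ C): entailed.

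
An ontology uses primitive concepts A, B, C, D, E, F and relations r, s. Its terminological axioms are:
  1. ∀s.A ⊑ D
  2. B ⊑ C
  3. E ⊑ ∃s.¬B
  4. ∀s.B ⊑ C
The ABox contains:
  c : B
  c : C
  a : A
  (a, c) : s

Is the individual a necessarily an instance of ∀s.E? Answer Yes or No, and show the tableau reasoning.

No

1. a : ∀s.E?  L(a) = {A} ∪ {∃s.¬E}
   open: L(a) ⊇ {A, ¬B, ¬E, ∃s.¬A, ∃s.¬B, …} (+ ∃-successors) — a ∉ ∀s.E possible
2. Hence a : ∀s.E: not entailed.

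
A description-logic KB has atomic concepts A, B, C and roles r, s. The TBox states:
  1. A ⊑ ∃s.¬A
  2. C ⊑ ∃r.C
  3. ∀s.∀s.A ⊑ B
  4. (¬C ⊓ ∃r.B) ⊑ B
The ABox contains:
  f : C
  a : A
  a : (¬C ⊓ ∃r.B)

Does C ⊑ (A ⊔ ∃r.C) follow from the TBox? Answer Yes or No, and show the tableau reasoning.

1. C ⊑ (A ⊔ ∃r.C)  ⇔  (C ⊓ (¬A ⊓ ∀r.¬C)) unsat w.r.t. T
   all branches close; clash {C, ¬C} at an ∃-successor
2. Hence C ⊑ (A ⊔ ∃r.C): entailed.

Yes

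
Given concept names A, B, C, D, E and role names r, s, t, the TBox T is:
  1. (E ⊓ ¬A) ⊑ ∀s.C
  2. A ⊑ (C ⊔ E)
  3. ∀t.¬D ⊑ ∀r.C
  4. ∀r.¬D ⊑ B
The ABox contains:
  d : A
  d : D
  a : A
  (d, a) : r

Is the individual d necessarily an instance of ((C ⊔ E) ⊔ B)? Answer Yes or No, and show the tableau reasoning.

Yes

1. d : ((C ⊔ E) ⊔ B)?  L(d) = {A, D} ∪ {((¬C ⊓ ¬E) ⊓ ¬B)}
   clash {E, ¬E} at d — d ∈ ((C ⊔ E) ⊔ B)
2. Hence d : ((C ⊔ E) ⊔ B): entailed.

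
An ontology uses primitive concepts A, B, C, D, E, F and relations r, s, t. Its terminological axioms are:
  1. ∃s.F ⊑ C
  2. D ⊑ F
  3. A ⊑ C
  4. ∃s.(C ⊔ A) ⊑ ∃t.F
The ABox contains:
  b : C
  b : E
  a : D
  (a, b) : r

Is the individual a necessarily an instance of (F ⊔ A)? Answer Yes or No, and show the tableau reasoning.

Yes

1. a : (F ⊔ A)?  L(a) = {D} ∪ {(¬F ⊓ ¬A)}
   clash {F, ¬F} at a — a ∈ (F ⊔ A)
2. Hence a : (F ⊔ A): entailed.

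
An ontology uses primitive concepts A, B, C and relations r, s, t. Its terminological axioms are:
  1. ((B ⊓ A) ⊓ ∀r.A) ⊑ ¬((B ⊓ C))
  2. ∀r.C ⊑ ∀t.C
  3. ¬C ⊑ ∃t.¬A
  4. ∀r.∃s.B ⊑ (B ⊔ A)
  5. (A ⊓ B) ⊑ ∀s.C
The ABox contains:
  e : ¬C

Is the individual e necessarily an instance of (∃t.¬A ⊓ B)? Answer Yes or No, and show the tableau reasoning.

1. e : (∃t.¬A ⊓ B)?  L(e) = {¬C} ∪ {(∀t.A ⊔ ¬B)}
   apply at e: ¬C⊑∃t.¬A
   open: L(e) ⊇ {¬B, ¬C, ∃r.¬C, ∃r.∀s.¬B, ∃t.¬A} (+ ∃-successors) — e ∉ (∃t.¬A ⊓ B) possible
2. Hence e : (∃t.¬A ⊓ B): not entailed.

No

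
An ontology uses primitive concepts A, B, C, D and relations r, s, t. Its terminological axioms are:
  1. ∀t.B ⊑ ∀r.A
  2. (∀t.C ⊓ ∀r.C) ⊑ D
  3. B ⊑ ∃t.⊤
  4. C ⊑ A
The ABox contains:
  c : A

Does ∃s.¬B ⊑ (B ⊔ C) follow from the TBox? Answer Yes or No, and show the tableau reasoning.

1. ∃s.¬B ⊑ (B ⊔ C)  ⇔  (∃s.¬B ⊓ (¬B ⊓ ¬C)) unsat w.r.t. T
   open: L(x₀) ⊇ {¬B, ¬C, ∃s.¬B, ∃t.¬B, ∃t.¬C} (+ ∃-successors)
2. Hence ∃s.¬B ⊑ (B ⊔ C): not entailed.

No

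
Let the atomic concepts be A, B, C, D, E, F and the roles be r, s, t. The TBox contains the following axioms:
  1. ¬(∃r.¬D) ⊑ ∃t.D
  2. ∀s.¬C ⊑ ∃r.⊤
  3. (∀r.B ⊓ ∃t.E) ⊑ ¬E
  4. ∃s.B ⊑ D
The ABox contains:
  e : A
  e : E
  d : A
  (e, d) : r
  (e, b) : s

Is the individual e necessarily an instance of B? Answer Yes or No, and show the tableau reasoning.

1. e : B?  L(e) = {A, E} ∪ {¬B}
   open: L(e) ⊇ {A, E, ¬B, ∀s.¬B, ∃r.¬B, …} (+ ∃-successors) — e ∉ B possible
2. Hence e : B: not entailed.

No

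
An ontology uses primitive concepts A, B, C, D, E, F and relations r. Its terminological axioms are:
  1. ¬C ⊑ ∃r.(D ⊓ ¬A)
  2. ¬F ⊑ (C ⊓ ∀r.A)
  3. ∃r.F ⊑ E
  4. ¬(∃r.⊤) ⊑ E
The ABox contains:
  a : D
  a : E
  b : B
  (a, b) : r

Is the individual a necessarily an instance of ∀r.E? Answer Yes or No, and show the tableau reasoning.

No

1. a : ∀r.E?  L(a) = {D, E} ∪ {∃r.¬E}
   open: L(a) ⊇ {C, D, E, F, ∃r.¬E} (+ ∃-successors) — a ∉ ∀r.E possible
2. Hence a : ∀r.E: not entailed.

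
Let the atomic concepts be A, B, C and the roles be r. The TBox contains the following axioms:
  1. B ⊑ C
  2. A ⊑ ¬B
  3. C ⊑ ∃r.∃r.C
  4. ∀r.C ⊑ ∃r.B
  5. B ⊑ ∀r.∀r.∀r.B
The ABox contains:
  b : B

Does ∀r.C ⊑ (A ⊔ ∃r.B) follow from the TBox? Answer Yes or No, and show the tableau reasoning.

1. ∀r.C ⊑ (A ⊔ ∃r.B)  ⇔  (∀r.C ⊓ (¬A ⊓ ∀r.¬B)) unsat w.r.t. T
   all branches close; clash {B, ¬B} at an ∃-successor
2. Hence ∀r.C ⊑ (A ⊔ ∃r.B): entailed.

Yes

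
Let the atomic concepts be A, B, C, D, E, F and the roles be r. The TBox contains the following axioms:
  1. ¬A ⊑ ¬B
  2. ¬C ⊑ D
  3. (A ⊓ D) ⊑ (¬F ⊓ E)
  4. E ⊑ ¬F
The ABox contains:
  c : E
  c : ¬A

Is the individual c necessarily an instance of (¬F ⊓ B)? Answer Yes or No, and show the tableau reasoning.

No

1. c : (¬F ⊓ B)?  L(c) = {E, ¬A} ∪ {(F ⊔ ¬B)}
   apply at c: ¬A⊑¬B; E⊑¬F
   open: L(c) ⊇ {C, E, ¬A, ¬B, ¬F} — c ∉ (¬F ⊓ B) possible
2. Hence c : (¬F ⊓ B): not entailed.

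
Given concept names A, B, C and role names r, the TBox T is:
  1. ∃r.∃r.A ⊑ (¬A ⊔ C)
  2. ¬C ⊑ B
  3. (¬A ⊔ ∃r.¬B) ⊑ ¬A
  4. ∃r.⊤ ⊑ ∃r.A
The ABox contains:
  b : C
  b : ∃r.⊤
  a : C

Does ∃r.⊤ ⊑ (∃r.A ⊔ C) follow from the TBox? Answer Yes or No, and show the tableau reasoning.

Yes

1. ∃r.⊤ ⊑ (∃r.A ⊔ C)  ⇔  (∃r.⊤ ⊓ (∀r.¬A ⊓ ¬C)) unsat w.r.t. T
   all branches close; clash {A, ¬A} at an ∃-successor
2. Hence ∃r.⊤ ⊑ (∃r.A ⊔ C): entailed.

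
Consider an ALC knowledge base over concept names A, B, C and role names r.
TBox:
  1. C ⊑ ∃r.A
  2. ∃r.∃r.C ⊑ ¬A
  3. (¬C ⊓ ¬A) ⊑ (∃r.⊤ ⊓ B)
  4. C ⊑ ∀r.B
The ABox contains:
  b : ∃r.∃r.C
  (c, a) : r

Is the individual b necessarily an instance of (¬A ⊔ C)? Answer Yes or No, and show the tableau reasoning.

Yes

1. b : (¬A ⊔ C)?  L(b) = {∃r.∃r.C} ∪ {(A ⊓ ¬C)}
   clash {A, ¬A} at b — b ∈ (¬A ⊔ C)
2. Hence b : (¬A ⊔ C): entailed.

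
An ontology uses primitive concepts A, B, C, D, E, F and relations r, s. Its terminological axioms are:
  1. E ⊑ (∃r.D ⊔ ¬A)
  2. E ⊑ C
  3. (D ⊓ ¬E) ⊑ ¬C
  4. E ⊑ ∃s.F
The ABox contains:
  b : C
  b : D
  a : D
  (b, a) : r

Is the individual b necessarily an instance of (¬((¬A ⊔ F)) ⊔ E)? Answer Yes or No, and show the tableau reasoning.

Yes

1. b : (¬((¬A ⊔ F)) ⊔ E)?  L(b) = {C, D} ∪ {((¬A ⊔ F) ⊓ ¬E)}
   clash {C, ¬C} at b — b ∈ (¬((¬A ⊔ F)) ⊔ E)
2. Hence b : (¬((¬A ⊔ F)) ⊔ E): entailed.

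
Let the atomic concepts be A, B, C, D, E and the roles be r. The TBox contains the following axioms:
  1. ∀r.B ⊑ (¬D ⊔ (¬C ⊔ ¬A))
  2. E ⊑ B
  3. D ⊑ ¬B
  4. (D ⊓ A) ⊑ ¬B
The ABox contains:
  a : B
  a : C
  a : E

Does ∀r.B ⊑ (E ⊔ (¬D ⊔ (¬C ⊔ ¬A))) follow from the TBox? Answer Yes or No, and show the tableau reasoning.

Yes

1. ∀r.B ⊑ (E ⊔ (¬D ⊔ (¬C ⊔ ¬A)))  ⇔  (∀r.B ⊓ (¬E ⊓ (D ⊓ (C ⊓ A)))) unsat w.r.t. T
   all branches close; clash {A, ¬A} at x₀
2. Hence ∀r.B ⊑ (E ⊔ (¬D ⊔ (¬C ⊔ ¬A))): entailed.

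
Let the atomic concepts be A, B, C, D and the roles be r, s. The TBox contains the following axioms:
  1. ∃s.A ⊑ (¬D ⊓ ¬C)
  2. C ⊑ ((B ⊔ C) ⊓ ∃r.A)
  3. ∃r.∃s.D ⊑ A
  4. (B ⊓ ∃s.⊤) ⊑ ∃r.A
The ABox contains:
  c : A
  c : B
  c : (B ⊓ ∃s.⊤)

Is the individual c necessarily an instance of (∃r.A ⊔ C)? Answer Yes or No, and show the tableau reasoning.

1. c : (∃r.A ⊔ C)?  L(c) = {A, B, (B ⊓ ∃s.⊤)} ∪ {(∀r.¬A ⊓ ¬C)}
   clash {A, ¬A} at an ∃-successor — c ∈ (∃r.A ⊔ C)
2. Hence c : (∃r.A ⊔ C): entailed.

Yes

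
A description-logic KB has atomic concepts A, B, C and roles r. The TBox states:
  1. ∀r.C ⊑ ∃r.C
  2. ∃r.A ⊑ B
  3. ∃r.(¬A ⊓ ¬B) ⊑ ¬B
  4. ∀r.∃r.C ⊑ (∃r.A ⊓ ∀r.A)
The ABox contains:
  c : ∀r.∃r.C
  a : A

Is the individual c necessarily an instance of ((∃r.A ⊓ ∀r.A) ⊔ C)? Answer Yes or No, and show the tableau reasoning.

Yes

1. c : ((∃r.A ⊓ ∀r.A) ⊔ C)?  L(c) = {∀r.∃r.C} ∪ {((∀r.¬A ⊔ ∃r.¬A) ⊓ ¬C)}
   clash {B, ¬B} at c — c ∈ ((∃r.A ⊓ ∀r.A) ⊔ C)
2. Hence c : ((∃r.A ⊓ ∀r.A) ⊔ C): entailed.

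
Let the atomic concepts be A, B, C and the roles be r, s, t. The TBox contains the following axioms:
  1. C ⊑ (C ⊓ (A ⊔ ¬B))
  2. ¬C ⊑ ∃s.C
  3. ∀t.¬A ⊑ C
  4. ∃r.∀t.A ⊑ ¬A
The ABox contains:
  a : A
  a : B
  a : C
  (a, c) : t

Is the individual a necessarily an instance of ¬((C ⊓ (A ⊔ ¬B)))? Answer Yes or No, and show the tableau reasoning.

1. a : ¬((C ⊓ (A ⊔ ¬B)))?  L(a) = {A, B, C} ∪ {(C ⊓ (A ⊔ ¬B))}
   open: L(a) ⊇ {A, B, C, ∀r.∃t.¬A} — a ∉ ¬((C ⊓ (A ⊔ ¬B))) possible
2. Hence a : ¬((C ⊓ (A ⊔ ¬B))): not entailed.

No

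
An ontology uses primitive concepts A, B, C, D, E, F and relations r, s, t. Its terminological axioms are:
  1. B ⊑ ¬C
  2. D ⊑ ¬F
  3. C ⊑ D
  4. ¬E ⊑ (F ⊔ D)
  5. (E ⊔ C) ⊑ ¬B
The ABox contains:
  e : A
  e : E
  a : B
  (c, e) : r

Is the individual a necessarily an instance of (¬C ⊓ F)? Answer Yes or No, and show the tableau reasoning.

1. a : (¬C ⊓ F)?  L(a) = {B} ∪ {(C ⊔ ¬F)}
   apply at a: B⊑¬C
   open: L(a) ⊇ {B, D, ¬C, ¬E, ¬F} — a ∉ (¬C ⊓ F) possible
2. Hence a : (¬C ⊓ F): not entailed.

No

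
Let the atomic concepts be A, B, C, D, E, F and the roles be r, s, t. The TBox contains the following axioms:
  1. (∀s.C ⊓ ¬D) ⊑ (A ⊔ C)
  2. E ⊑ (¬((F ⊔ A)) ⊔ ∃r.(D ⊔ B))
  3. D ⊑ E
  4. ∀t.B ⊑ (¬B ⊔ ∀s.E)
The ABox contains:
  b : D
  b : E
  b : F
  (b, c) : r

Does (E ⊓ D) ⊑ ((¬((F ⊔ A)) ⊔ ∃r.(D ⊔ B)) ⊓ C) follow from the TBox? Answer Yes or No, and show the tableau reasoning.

No

1. (E ⊓ D) ⊑ ((¬((F ⊔ A)) ⊔ ∃r.(D ⊔ B)) ⊓ C)  ⇔  ((E ⊓ D) ⊓ (((F ⊔ A) ⊓ ∀r.(¬D ⊓ ¬B)) ⊔ ¬C)) unsat w.r.t. T
   apply at x₀: E⊑(¬((F ⊔ A)) ⊔ ∃r.(D ⊔ B))
   open: L(x₀) ⊇ {D, E, ¬A, ¬C, ¬F, …} (+ ∃-successors)
2. Hence (E ⊓ D) ⊑ ((¬((F ⊔ A)) ⊔ ∃r.(D ⊔ B)) ⊓ C): not entailed.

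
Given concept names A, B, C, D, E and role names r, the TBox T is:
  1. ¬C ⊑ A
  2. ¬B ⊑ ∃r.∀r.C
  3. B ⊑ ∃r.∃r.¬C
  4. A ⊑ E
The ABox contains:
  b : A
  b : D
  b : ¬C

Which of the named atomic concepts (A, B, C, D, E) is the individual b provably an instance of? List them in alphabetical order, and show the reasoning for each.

1. b : A?  L(b) = {A, D, ¬C} ∪ {¬A}
   clash {A, ¬A} at b — b ∈ A
2. b : B?  L(b) = {A, D, ¬C} ∪ {¬B}
   apply at b: ¬B⊑∃r.∀r.C; A⊑E
   open: L(b) ⊇ {A, D, E, ¬B, ¬C, …} (+ ∃-successors) — b ∉ B possible
3. b : C?  L(b) = {A, D, ¬C} ∪ {¬C}
   apply at b: A⊑E
   open: L(b) ⊇ {A, B, D, E, ¬C, …} (+ ∃-successors) — b ∉ C possible
4. b : D?  L(b) = {A, D, ¬C} ∪ {¬D}
   clash {D, ¬D} at b — b ∈ D
5. b : E?  L(b) = {A, D, ¬C} ∪ {¬E}
   clash {E, ¬E} at b — b ∈ E
6. Entailed for b: {A, D, E}

{A, D, E}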